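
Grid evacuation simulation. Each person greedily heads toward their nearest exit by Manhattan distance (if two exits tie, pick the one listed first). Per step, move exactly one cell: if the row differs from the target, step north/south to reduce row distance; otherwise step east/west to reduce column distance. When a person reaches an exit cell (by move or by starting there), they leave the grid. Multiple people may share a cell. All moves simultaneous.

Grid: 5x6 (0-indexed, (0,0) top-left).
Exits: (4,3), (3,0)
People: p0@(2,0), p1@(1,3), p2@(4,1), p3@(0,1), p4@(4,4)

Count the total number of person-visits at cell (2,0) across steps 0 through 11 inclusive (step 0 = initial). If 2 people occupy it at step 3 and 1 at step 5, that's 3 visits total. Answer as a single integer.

Step 0: p0@(2,0) p1@(1,3) p2@(4,1) p3@(0,1) p4@(4,4) -> at (2,0): 1 [p0], cum=1
Step 1: p0@ESC p1@(2,3) p2@(4,2) p3@(1,1) p4@ESC -> at (2,0): 0 [-], cum=1
Step 2: p0@ESC p1@(3,3) p2@ESC p3@(2,1) p4@ESC -> at (2,0): 0 [-], cum=1
Step 3: p0@ESC p1@ESC p2@ESC p3@(3,1) p4@ESC -> at (2,0): 0 [-], cum=1
Step 4: p0@ESC p1@ESC p2@ESC p3@ESC p4@ESC -> at (2,0): 0 [-], cum=1
Total visits = 1

Answer: 1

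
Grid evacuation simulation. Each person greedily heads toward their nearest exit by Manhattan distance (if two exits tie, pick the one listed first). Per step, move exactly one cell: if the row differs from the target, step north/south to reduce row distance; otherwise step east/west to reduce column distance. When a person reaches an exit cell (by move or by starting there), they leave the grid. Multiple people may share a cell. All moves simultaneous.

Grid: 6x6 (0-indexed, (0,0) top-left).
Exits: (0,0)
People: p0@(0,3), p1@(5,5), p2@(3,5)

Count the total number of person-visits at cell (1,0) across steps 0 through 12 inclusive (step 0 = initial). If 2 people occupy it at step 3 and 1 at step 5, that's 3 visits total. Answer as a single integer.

Step 0: p0@(0,3) p1@(5,5) p2@(3,5) -> at (1,0): 0 [-], cum=0
Step 1: p0@(0,2) p1@(4,5) p2@(2,5) -> at (1,0): 0 [-], cum=0
Step 2: p0@(0,1) p1@(3,5) p2@(1,5) -> at (1,0): 0 [-], cum=0
Step 3: p0@ESC p1@(2,5) p2@(0,5) -> at (1,0): 0 [-], cum=0
Step 4: p0@ESC p1@(1,5) p2@(0,4) -> at (1,0): 0 [-], cum=0
Step 5: p0@ESC p1@(0,5) p2@(0,3) -> at (1,0): 0 [-], cum=0
Step 6: p0@ESC p1@(0,4) p2@(0,2) -> at (1,0): 0 [-], cum=0
Step 7: p0@ESC p1@(0,3) p2@(0,1) -> at (1,0): 0 [-], cum=0
Step 8: p0@ESC p1@(0,2) p2@ESC -> at (1,0): 0 [-], cum=0
Step 9: p0@ESC p1@(0,1) p2@ESC -> at (1,0): 0 [-], cum=0
Step 10: p0@ESC p1@ESC p2@ESC -> at (1,0): 0 [-], cum=0
Total visits = 0

Answer: 0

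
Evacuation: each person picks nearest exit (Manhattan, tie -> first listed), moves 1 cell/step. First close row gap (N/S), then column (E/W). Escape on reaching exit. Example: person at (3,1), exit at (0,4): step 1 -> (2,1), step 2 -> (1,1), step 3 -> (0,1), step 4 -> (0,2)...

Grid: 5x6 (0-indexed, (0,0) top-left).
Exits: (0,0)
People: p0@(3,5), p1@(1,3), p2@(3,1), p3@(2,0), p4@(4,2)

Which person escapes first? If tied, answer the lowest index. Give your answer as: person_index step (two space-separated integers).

Step 1: p0:(3,5)->(2,5) | p1:(1,3)->(0,3) | p2:(3,1)->(2,1) | p3:(2,0)->(1,0) | p4:(4,2)->(3,2)
Step 2: p0:(2,5)->(1,5) | p1:(0,3)->(0,2) | p2:(2,1)->(1,1) | p3:(1,0)->(0,0)->EXIT | p4:(3,2)->(2,2)
Step 3: p0:(1,5)->(0,5) | p1:(0,2)->(0,1) | p2:(1,1)->(0,1) | p3:escaped | p4:(2,2)->(1,2)
Step 4: p0:(0,5)->(0,4) | p1:(0,1)->(0,0)->EXIT | p2:(0,1)->(0,0)->EXIT | p3:escaped | p4:(1,2)->(0,2)
Step 5: p0:(0,4)->(0,3) | p1:escaped | p2:escaped | p3:escaped | p4:(0,2)->(0,1)
Step 6: p0:(0,3)->(0,2) | p1:escaped | p2:escaped | p3:escaped | p4:(0,1)->(0,0)->EXIT
Step 7: p0:(0,2)->(0,1) | p1:escaped | p2:escaped | p3:escaped | p4:escaped
Step 8: p0:(0,1)->(0,0)->EXIT | p1:escaped | p2:escaped | p3:escaped | p4:escaped
Exit steps: [8, 4, 4, 2, 6]
First to escape: p3 at step 2

Answer: 3 2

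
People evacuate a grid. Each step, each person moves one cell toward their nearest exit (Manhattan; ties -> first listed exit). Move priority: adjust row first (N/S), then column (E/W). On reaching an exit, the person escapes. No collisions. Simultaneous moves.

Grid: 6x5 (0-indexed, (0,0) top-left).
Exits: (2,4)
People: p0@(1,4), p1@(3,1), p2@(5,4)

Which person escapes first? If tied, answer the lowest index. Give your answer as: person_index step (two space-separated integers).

Step 1: p0:(1,4)->(2,4)->EXIT | p1:(3,1)->(2,1) | p2:(5,4)->(4,4)
Step 2: p0:escaped | p1:(2,1)->(2,2) | p2:(4,4)->(3,4)
Step 3: p0:escaped | p1:(2,2)->(2,3) | p2:(3,4)->(2,4)->EXIT
Step 4: p0:escaped | p1:(2,3)->(2,4)->EXIT | p2:escaped
Exit steps: [1, 4, 3]
First to escape: p0 at step 1

Answer: 0 1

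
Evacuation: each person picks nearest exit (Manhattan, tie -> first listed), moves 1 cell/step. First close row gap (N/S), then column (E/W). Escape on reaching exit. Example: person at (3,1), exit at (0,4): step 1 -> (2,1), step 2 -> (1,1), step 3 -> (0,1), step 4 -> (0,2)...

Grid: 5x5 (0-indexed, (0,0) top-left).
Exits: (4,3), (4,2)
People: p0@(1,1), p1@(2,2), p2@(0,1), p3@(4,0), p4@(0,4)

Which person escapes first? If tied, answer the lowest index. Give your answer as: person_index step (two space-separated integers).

Answer: 1 2

Derivation:
Step 1: p0:(1,1)->(2,1) | p1:(2,2)->(3,2) | p2:(0,1)->(1,1) | p3:(4,0)->(4,1) | p4:(0,4)->(1,4)
Step 2: p0:(2,1)->(3,1) | p1:(3,2)->(4,2)->EXIT | p2:(1,1)->(2,1) | p3:(4,1)->(4,2)->EXIT | p4:(1,4)->(2,4)
Step 3: p0:(3,1)->(4,1) | p1:escaped | p2:(2,1)->(3,1) | p3:escaped | p4:(2,4)->(3,4)
Step 4: p0:(4,1)->(4,2)->EXIT | p1:escaped | p2:(3,1)->(4,1) | p3:escaped | p4:(3,4)->(4,4)
Step 5: p0:escaped | p1:escaped | p2:(4,1)->(4,2)->EXIT | p3:escaped | p4:(4,4)->(4,3)->EXIT
Exit steps: [4, 2, 5, 2, 5]
First to escape: p1 at step 2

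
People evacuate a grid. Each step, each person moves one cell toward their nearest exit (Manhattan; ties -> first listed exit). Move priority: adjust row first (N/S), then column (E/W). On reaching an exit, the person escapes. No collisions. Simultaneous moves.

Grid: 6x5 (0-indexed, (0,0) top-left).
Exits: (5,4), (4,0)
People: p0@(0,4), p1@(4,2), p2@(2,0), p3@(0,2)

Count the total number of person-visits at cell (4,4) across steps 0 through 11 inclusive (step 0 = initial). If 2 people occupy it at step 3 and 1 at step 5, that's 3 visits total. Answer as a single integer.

Step 0: p0@(0,4) p1@(4,2) p2@(2,0) p3@(0,2) -> at (4,4): 0 [-], cum=0
Step 1: p0@(1,4) p1@(4,1) p2@(3,0) p3@(1,2) -> at (4,4): 0 [-], cum=0
Step 2: p0@(2,4) p1@ESC p2@ESC p3@(2,2) -> at (4,4): 0 [-], cum=0
Step 3: p0@(3,4) p1@ESC p2@ESC p3@(3,2) -> at (4,4): 0 [-], cum=0
Step 4: p0@(4,4) p1@ESC p2@ESC p3@(4,2) -> at (4,4): 1 [p0], cum=1
Step 5: p0@ESC p1@ESC p2@ESC p3@(4,1) -> at (4,4): 0 [-], cum=1
Step 6: p0@ESC p1@ESC p2@ESC p3@ESC -> at (4,4): 0 [-], cum=1
Total visits = 1

Answer: 1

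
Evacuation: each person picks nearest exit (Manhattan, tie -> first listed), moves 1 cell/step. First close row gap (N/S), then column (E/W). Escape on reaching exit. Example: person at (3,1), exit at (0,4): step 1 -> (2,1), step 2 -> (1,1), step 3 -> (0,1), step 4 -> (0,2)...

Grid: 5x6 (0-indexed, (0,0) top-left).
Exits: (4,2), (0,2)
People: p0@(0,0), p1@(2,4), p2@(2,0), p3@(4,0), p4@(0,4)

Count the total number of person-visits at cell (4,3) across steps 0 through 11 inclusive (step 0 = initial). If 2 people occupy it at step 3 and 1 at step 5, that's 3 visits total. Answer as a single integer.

Answer: 1

Derivation:
Step 0: p0@(0,0) p1@(2,4) p2@(2,0) p3@(4,0) p4@(0,4) -> at (4,3): 0 [-], cum=0
Step 1: p0@(0,1) p1@(3,4) p2@(3,0) p3@(4,1) p4@(0,3) -> at (4,3): 0 [-], cum=0
Step 2: p0@ESC p1@(4,4) p2@(4,0) p3@ESC p4@ESC -> at (4,3): 0 [-], cum=0
Step 3: p0@ESC p1@(4,3) p2@(4,1) p3@ESC p4@ESC -> at (4,3): 1 [p1], cum=1
Step 4: p0@ESC p1@ESC p2@ESC p3@ESC p4@ESC -> at (4,3): 0 [-], cum=1
Total visits = 1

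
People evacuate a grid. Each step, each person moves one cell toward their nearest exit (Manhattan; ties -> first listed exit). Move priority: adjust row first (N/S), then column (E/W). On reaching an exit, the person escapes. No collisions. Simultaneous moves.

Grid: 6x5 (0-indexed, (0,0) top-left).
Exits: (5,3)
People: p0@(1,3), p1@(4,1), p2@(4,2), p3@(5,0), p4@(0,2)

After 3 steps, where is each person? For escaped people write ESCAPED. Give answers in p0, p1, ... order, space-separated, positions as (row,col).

Step 1: p0:(1,3)->(2,3) | p1:(4,1)->(5,1) | p2:(4,2)->(5,2) | p3:(5,0)->(5,1) | p4:(0,2)->(1,2)
Step 2: p0:(2,3)->(3,3) | p1:(5,1)->(5,2) | p2:(5,2)->(5,3)->EXIT | p3:(5,1)->(5,2) | p4:(1,2)->(2,2)
Step 3: p0:(3,3)->(4,3) | p1:(5,2)->(5,3)->EXIT | p2:escaped | p3:(5,2)->(5,3)->EXIT | p4:(2,2)->(3,2)

(4,3) ESCAPED ESCAPED ESCAPED (3,2)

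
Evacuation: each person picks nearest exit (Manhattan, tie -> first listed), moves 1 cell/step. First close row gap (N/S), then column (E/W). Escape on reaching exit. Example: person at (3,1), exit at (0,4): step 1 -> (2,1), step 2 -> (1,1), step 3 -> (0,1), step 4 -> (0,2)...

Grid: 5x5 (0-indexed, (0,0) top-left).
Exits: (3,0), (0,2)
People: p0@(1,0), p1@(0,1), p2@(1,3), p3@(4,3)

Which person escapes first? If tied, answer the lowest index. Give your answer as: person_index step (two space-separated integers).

Step 1: p0:(1,0)->(2,0) | p1:(0,1)->(0,2)->EXIT | p2:(1,3)->(0,3) | p3:(4,3)->(3,3)
Step 2: p0:(2,0)->(3,0)->EXIT | p1:escaped | p2:(0,3)->(0,2)->EXIT | p3:(3,3)->(3,2)
Step 3: p0:escaped | p1:escaped | p2:escaped | p3:(3,2)->(3,1)
Step 4: p0:escaped | p1:escaped | p2:escaped | p3:(3,1)->(3,0)->EXIT
Exit steps: [2, 1, 2, 4]
First to escape: p1 at step 1

Answer: 1 1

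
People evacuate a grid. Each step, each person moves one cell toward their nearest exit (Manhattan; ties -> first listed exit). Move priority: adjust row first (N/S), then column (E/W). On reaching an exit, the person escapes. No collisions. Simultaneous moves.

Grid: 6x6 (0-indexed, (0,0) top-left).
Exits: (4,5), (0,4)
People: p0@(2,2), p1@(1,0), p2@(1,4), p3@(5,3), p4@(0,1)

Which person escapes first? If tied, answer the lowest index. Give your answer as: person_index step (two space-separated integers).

Answer: 2 1

Derivation:
Step 1: p0:(2,2)->(1,2) | p1:(1,0)->(0,0) | p2:(1,4)->(0,4)->EXIT | p3:(5,3)->(4,3) | p4:(0,1)->(0,2)
Step 2: p0:(1,2)->(0,2) | p1:(0,0)->(0,1) | p2:escaped | p3:(4,3)->(4,4) | p4:(0,2)->(0,3)
Step 3: p0:(0,2)->(0,3) | p1:(0,1)->(0,2) | p2:escaped | p3:(4,4)->(4,5)->EXIT | p4:(0,3)->(0,4)->EXIT
Step 4: p0:(0,3)->(0,4)->EXIT | p1:(0,2)->(0,3) | p2:escaped | p3:escaped | p4:escaped
Step 5: p0:escaped | p1:(0,3)->(0,4)->EXIT | p2:escaped | p3:escaped | p4:escaped
Exit steps: [4, 5, 1, 3, 3]
First to escape: p2 at step 1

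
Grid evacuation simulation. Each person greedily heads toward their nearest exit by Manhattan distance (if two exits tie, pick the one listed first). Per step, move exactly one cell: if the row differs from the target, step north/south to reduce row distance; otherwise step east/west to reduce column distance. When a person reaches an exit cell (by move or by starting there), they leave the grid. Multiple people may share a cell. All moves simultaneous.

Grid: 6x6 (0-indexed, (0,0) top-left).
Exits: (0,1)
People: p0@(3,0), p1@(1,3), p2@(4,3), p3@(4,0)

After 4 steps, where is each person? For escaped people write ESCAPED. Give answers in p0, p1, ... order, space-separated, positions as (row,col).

Step 1: p0:(3,0)->(2,0) | p1:(1,3)->(0,3) | p2:(4,3)->(3,3) | p3:(4,0)->(3,0)
Step 2: p0:(2,0)->(1,0) | p1:(0,3)->(0,2) | p2:(3,3)->(2,3) | p3:(3,0)->(2,0)
Step 3: p0:(1,0)->(0,0) | p1:(0,2)->(0,1)->EXIT | p2:(2,3)->(1,3) | p3:(2,0)->(1,0)
Step 4: p0:(0,0)->(0,1)->EXIT | p1:escaped | p2:(1,3)->(0,3) | p3:(1,0)->(0,0)

ESCAPED ESCAPED (0,3) (0,0)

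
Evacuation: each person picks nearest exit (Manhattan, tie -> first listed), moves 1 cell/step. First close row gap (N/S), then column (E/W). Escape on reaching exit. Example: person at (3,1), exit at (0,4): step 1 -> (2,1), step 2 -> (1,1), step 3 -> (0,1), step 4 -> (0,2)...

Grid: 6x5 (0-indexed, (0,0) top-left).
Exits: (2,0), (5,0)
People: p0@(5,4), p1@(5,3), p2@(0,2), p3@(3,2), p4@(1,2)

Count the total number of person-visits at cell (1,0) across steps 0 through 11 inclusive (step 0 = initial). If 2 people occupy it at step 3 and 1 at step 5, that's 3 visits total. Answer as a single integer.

Answer: 0

Derivation:
Step 0: p0@(5,4) p1@(5,3) p2@(0,2) p3@(3,2) p4@(1,2) -> at (1,0): 0 [-], cum=0
Step 1: p0@(5,3) p1@(5,2) p2@(1,2) p3@(2,2) p4@(2,2) -> at (1,0): 0 [-], cum=0
Step 2: p0@(5,2) p1@(5,1) p2@(2,2) p3@(2,1) p4@(2,1) -> at (1,0): 0 [-], cum=0
Step 3: p0@(5,1) p1@ESC p2@(2,1) p3@ESC p4@ESC -> at (1,0): 0 [-], cum=0
Step 4: p0@ESC p1@ESC p2@ESC p3@ESC p4@ESC -> at (1,0): 0 [-], cum=0
Total visits = 0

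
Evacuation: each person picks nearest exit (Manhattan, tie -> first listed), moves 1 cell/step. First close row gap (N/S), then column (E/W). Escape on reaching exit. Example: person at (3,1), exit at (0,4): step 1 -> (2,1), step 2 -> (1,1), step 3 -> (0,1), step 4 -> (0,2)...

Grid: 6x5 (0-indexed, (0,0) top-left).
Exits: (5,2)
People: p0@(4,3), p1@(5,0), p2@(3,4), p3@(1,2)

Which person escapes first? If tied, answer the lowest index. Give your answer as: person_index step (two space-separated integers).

Step 1: p0:(4,3)->(5,3) | p1:(5,0)->(5,1) | p2:(3,4)->(4,4) | p3:(1,2)->(2,2)
Step 2: p0:(5,3)->(5,2)->EXIT | p1:(5,1)->(5,2)->EXIT | p2:(4,4)->(5,4) | p3:(2,2)->(3,2)
Step 3: p0:escaped | p1:escaped | p2:(5,4)->(5,3) | p3:(3,2)->(4,2)
Step 4: p0:escaped | p1:escaped | p2:(5,3)->(5,2)->EXIT | p3:(4,2)->(5,2)->EXIT
Exit steps: [2, 2, 4, 4]
First to escape: p0 at step 2

Answer: 0 2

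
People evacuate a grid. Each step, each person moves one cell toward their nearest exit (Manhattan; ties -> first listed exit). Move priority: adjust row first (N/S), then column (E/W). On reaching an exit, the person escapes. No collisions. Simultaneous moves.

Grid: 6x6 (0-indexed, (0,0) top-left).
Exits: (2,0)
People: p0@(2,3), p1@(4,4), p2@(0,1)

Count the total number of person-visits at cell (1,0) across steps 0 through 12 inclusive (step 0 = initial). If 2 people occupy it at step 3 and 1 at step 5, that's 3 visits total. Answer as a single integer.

Answer: 0

Derivation:
Step 0: p0@(2,3) p1@(4,4) p2@(0,1) -> at (1,0): 0 [-], cum=0
Step 1: p0@(2,2) p1@(3,4) p2@(1,1) -> at (1,0): 0 [-], cum=0
Step 2: p0@(2,1) p1@(2,4) p2@(2,1) -> at (1,0): 0 [-], cum=0
Step 3: p0@ESC p1@(2,3) p2@ESC -> at (1,0): 0 [-], cum=0
Step 4: p0@ESC p1@(2,2) p2@ESC -> at (1,0): 0 [-], cum=0
Step 5: p0@ESC p1@(2,1) p2@ESC -> at (1,0): 0 [-], cum=0
Step 6: p0@ESC p1@ESC p2@ESC -> at (1,0): 0 [-], cum=0
Total visits = 0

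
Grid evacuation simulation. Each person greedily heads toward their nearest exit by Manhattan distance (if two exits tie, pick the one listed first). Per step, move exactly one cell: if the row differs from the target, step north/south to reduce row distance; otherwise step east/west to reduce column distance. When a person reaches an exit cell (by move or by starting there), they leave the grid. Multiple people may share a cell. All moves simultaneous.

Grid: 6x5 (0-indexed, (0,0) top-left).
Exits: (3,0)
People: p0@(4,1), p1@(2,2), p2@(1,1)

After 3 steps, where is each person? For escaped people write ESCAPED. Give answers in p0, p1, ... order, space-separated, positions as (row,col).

Step 1: p0:(4,1)->(3,1) | p1:(2,2)->(3,2) | p2:(1,1)->(2,1)
Step 2: p0:(3,1)->(3,0)->EXIT | p1:(3,2)->(3,1) | p2:(2,1)->(3,1)
Step 3: p0:escaped | p1:(3,1)->(3,0)->EXIT | p2:(3,1)->(3,0)->EXIT

ESCAPED ESCAPED ESCAPED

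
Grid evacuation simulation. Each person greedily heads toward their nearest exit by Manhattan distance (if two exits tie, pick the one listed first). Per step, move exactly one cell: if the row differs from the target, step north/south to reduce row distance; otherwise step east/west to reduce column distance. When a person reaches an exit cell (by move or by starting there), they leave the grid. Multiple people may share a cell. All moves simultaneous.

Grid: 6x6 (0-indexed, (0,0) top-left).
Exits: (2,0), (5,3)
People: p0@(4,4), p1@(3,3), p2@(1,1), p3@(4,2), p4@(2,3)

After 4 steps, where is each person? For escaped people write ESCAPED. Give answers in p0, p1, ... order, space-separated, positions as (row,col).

Step 1: p0:(4,4)->(5,4) | p1:(3,3)->(4,3) | p2:(1,1)->(2,1) | p3:(4,2)->(5,2) | p4:(2,3)->(2,2)
Step 2: p0:(5,4)->(5,3)->EXIT | p1:(4,3)->(5,3)->EXIT | p2:(2,1)->(2,0)->EXIT | p3:(5,2)->(5,3)->EXIT | p4:(2,2)->(2,1)
Step 3: p0:escaped | p1:escaped | p2:escaped | p3:escaped | p4:(2,1)->(2,0)->EXIT

ESCAPED ESCAPED ESCAPED ESCAPED ESCAPED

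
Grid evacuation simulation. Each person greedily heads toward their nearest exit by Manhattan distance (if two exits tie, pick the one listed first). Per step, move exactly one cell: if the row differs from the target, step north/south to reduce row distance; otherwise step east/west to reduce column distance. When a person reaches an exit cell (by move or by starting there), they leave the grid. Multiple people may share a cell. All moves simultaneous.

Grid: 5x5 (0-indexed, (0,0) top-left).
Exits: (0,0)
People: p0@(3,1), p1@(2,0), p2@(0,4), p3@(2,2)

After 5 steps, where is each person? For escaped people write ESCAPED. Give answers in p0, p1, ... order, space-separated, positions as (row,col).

Step 1: p0:(3,1)->(2,1) | p1:(2,0)->(1,0) | p2:(0,4)->(0,3) | p3:(2,2)->(1,2)
Step 2: p0:(2,1)->(1,1) | p1:(1,0)->(0,0)->EXIT | p2:(0,3)->(0,2) | p3:(1,2)->(0,2)
Step 3: p0:(1,1)->(0,1) | p1:escaped | p2:(0,2)->(0,1) | p3:(0,2)->(0,1)
Step 4: p0:(0,1)->(0,0)->EXIT | p1:escaped | p2:(0,1)->(0,0)->EXIT | p3:(0,1)->(0,0)->EXIT

ESCAPED ESCAPED ESCAPED ESCAPED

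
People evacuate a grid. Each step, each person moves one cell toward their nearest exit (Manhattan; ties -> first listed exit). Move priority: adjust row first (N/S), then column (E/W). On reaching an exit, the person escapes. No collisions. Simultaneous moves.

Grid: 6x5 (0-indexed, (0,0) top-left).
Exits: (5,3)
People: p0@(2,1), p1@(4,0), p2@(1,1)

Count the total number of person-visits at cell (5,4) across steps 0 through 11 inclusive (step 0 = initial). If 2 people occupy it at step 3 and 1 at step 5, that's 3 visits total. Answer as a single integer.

Step 0: p0@(2,1) p1@(4,0) p2@(1,1) -> at (5,4): 0 [-], cum=0
Step 1: p0@(3,1) p1@(5,0) p2@(2,1) -> at (5,4): 0 [-], cum=0
Step 2: p0@(4,1) p1@(5,1) p2@(3,1) -> at (5,4): 0 [-], cum=0
Step 3: p0@(5,1) p1@(5,2) p2@(4,1) -> at (5,4): 0 [-], cum=0
Step 4: p0@(5,2) p1@ESC p2@(5,1) -> at (5,4): 0 [-], cum=0
Step 5: p0@ESC p1@ESC p2@(5,2) -> at (5,4): 0 [-], cum=0
Step 6: p0@ESC p1@ESC p2@ESC -> at (5,4): 0 [-], cum=0
Total visits = 0

Answer: 0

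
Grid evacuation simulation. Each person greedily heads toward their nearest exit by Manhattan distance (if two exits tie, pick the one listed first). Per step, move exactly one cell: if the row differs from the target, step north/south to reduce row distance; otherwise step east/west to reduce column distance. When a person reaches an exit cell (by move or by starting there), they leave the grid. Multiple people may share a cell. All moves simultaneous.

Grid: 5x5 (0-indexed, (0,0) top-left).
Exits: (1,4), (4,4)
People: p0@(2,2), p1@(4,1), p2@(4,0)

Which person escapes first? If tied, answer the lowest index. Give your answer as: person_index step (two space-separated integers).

Answer: 0 3

Derivation:
Step 1: p0:(2,2)->(1,2) | p1:(4,1)->(4,2) | p2:(4,0)->(4,1)
Step 2: p0:(1,2)->(1,3) | p1:(4,2)->(4,3) | p2:(4,1)->(4,2)
Step 3: p0:(1,3)->(1,4)->EXIT | p1:(4,3)->(4,4)->EXIT | p2:(4,2)->(4,3)
Step 4: p0:escaped | p1:escaped | p2:(4,3)->(4,4)->EXIT
Exit steps: [3, 3, 4]
First to escape: p0 at step 3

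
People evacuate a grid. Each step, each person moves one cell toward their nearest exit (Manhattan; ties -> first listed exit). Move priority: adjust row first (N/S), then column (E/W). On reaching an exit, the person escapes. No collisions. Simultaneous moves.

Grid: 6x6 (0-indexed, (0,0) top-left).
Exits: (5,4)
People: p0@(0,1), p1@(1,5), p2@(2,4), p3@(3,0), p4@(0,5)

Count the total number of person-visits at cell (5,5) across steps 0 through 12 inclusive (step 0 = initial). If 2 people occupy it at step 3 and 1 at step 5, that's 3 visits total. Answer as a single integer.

Step 0: p0@(0,1) p1@(1,5) p2@(2,4) p3@(3,0) p4@(0,5) -> at (5,5): 0 [-], cum=0
Step 1: p0@(1,1) p1@(2,5) p2@(3,4) p3@(4,0) p4@(1,5) -> at (5,5): 0 [-], cum=0
Step 2: p0@(2,1) p1@(3,5) p2@(4,4) p3@(5,0) p4@(2,5) -> at (5,5): 0 [-], cum=0
Step 3: p0@(3,1) p1@(4,5) p2@ESC p3@(5,1) p4@(3,5) -> at (5,5): 0 [-], cum=0
Step 4: p0@(4,1) p1@(5,5) p2@ESC p3@(5,2) p4@(4,5) -> at (5,5): 1 [p1], cum=1
Step 5: p0@(5,1) p1@ESC p2@ESC p3@(5,3) p4@(5,5) -> at (5,5): 1 [p4], cum=2
Step 6: p0@(5,2) p1@ESC p2@ESC p3@ESC p4@ESC -> at (5,5): 0 [-], cum=2
Step 7: p0@(5,3) p1@ESC p2@ESC p3@ESC p4@ESC -> at (5,5): 0 [-], cum=2
Step 8: p0@ESC p1@ESC p2@ESC p3@ESC p4@ESC -> at (5,5): 0 [-], cum=2
Total visits = 2

Answer: 2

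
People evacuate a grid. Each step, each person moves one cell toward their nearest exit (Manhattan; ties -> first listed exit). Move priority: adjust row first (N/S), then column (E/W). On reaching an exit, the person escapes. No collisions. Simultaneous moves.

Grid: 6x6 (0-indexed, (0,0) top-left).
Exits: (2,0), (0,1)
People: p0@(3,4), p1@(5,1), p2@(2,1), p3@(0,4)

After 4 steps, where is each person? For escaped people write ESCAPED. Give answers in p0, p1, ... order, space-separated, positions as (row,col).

Step 1: p0:(3,4)->(2,4) | p1:(5,1)->(4,1) | p2:(2,1)->(2,0)->EXIT | p3:(0,4)->(0,3)
Step 2: p0:(2,4)->(2,3) | p1:(4,1)->(3,1) | p2:escaped | p3:(0,3)->(0,2)
Step 3: p0:(2,3)->(2,2) | p1:(3,1)->(2,1) | p2:escaped | p3:(0,2)->(0,1)->EXIT
Step 4: p0:(2,2)->(2,1) | p1:(2,1)->(2,0)->EXIT | p2:escaped | p3:escaped

(2,1) ESCAPED ESCAPED ESCAPED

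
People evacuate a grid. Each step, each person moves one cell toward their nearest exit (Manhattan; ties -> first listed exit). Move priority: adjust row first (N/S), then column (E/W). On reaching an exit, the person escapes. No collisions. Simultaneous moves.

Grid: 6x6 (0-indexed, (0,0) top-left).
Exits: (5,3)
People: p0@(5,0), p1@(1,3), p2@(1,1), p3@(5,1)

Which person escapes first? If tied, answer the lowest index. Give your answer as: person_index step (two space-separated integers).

Step 1: p0:(5,0)->(5,1) | p1:(1,3)->(2,3) | p2:(1,1)->(2,1) | p3:(5,1)->(5,2)
Step 2: p0:(5,1)->(5,2) | p1:(2,3)->(3,3) | p2:(2,1)->(3,1) | p3:(5,2)->(5,3)->EXIT
Step 3: p0:(5,2)->(5,3)->EXIT | p1:(3,3)->(4,3) | p2:(3,1)->(4,1) | p3:escaped
Step 4: p0:escaped | p1:(4,3)->(5,3)->EXIT | p2:(4,1)->(5,1) | p3:escaped
Step 5: p0:escaped | p1:escaped | p2:(5,1)->(5,2) | p3:escaped
Step 6: p0:escaped | p1:escaped | p2:(5,2)->(5,3)->EXIT | p3:escaped
Exit steps: [3, 4, 6, 2]
First to escape: p3 at step 2

Answer: 3 2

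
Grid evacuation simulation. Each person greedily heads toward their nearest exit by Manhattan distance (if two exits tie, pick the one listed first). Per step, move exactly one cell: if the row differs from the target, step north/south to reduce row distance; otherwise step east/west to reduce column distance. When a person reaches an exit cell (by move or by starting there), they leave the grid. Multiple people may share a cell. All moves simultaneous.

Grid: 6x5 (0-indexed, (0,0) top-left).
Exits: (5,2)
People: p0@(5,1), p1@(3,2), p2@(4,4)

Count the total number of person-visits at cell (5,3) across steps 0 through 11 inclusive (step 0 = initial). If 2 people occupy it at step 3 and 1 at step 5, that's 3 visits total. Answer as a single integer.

Answer: 1

Derivation:
Step 0: p0@(5,1) p1@(3,2) p2@(4,4) -> at (5,3): 0 [-], cum=0
Step 1: p0@ESC p1@(4,2) p2@(5,4) -> at (5,3): 0 [-], cum=0
Step 2: p0@ESC p1@ESC p2@(5,3) -> at (5,3): 1 [p2], cum=1
Step 3: p0@ESC p1@ESC p2@ESC -> at (5,3): 0 [-], cum=1
Total visits = 1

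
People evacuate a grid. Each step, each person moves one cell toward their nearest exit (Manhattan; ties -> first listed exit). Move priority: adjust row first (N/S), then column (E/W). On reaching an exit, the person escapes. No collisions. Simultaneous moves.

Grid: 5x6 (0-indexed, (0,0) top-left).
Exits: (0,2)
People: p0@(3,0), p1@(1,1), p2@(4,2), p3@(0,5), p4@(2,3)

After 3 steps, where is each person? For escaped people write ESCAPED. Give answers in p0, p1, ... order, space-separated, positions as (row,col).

Step 1: p0:(3,0)->(2,0) | p1:(1,1)->(0,1) | p2:(4,2)->(3,2) | p3:(0,5)->(0,4) | p4:(2,3)->(1,3)
Step 2: p0:(2,0)->(1,0) | p1:(0,1)->(0,2)->EXIT | p2:(3,2)->(2,2) | p3:(0,4)->(0,3) | p4:(1,3)->(0,3)
Step 3: p0:(1,0)->(0,0) | p1:escaped | p2:(2,2)->(1,2) | p3:(0,3)->(0,2)->EXIT | p4:(0,3)->(0,2)->EXIT

(0,0) ESCAPED (1,2) ESCAPED ESCAPED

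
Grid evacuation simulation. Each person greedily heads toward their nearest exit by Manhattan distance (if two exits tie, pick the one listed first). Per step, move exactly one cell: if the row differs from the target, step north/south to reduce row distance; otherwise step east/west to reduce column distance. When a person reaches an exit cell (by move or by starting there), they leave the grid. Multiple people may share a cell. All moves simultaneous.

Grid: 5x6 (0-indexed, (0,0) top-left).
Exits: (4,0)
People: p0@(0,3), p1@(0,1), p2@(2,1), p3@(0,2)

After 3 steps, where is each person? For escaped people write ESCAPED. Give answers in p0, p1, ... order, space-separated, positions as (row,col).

Step 1: p0:(0,3)->(1,3) | p1:(0,1)->(1,1) | p2:(2,1)->(3,1) | p3:(0,2)->(1,2)
Step 2: p0:(1,3)->(2,3) | p1:(1,1)->(2,1) | p2:(3,1)->(4,1) | p3:(1,2)->(2,2)
Step 3: p0:(2,3)->(3,3) | p1:(2,1)->(3,1) | p2:(4,1)->(4,0)->EXIT | p3:(2,2)->(3,2)

(3,3) (3,1) ESCAPED (3,2)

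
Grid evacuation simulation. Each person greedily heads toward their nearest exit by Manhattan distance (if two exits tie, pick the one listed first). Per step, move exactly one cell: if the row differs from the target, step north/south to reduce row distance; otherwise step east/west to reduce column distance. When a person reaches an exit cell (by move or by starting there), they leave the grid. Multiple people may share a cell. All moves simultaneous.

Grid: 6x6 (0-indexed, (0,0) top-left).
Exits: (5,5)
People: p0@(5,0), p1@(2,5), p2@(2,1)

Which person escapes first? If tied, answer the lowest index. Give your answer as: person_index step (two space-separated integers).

Step 1: p0:(5,0)->(5,1) | p1:(2,5)->(3,5) | p2:(2,1)->(3,1)
Step 2: p0:(5,1)->(5,2) | p1:(3,5)->(4,5) | p2:(3,1)->(4,1)
Step 3: p0:(5,2)->(5,3) | p1:(4,5)->(5,5)->EXIT | p2:(4,1)->(5,1)
Step 4: p0:(5,3)->(5,4) | p1:escaped | p2:(5,1)->(5,2)
Step 5: p0:(5,4)->(5,5)->EXIT | p1:escaped | p2:(5,2)->(5,3)
Step 6: p0:escaped | p1:escaped | p2:(5,3)->(5,4)
Step 7: p0:escaped | p1:escaped | p2:(5,4)->(5,5)->EXIT
Exit steps: [5, 3, 7]
First to escape: p1 at step 3

Answer: 1 3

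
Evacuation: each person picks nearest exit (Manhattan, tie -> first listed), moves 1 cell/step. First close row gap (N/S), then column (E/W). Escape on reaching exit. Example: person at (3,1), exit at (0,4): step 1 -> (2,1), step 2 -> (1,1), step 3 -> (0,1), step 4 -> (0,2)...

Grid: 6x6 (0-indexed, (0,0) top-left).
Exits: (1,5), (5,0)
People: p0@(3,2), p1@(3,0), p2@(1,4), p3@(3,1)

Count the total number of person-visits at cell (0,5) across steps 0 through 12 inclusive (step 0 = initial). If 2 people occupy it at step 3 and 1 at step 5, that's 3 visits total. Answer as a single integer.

Answer: 0

Derivation:
Step 0: p0@(3,2) p1@(3,0) p2@(1,4) p3@(3,1) -> at (0,5): 0 [-], cum=0
Step 1: p0@(4,2) p1@(4,0) p2@ESC p3@(4,1) -> at (0,5): 0 [-], cum=0
Step 2: p0@(5,2) p1@ESC p2@ESC p3@(5,1) -> at (0,5): 0 [-], cum=0
Step 3: p0@(5,1) p1@ESC p2@ESC p3@ESC -> at (0,5): 0 [-], cum=0
Step 4: p0@ESC p1@ESC p2@ESC p3@ESC -> at (0,5): 0 [-], cum=0
Total visits = 0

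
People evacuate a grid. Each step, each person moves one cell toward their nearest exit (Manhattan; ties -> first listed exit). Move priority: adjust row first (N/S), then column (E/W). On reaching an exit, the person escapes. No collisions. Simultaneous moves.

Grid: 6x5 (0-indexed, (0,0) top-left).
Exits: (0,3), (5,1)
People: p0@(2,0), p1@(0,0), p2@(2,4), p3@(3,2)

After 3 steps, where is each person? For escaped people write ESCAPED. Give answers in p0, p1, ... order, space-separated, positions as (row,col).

Step 1: p0:(2,0)->(3,0) | p1:(0,0)->(0,1) | p2:(2,4)->(1,4) | p3:(3,2)->(4,2)
Step 2: p0:(3,0)->(4,0) | p1:(0,1)->(0,2) | p2:(1,4)->(0,4) | p3:(4,2)->(5,2)
Step 3: p0:(4,0)->(5,0) | p1:(0,2)->(0,3)->EXIT | p2:(0,4)->(0,3)->EXIT | p3:(5,2)->(5,1)->EXIT

(5,0) ESCAPED ESCAPED ESCAPED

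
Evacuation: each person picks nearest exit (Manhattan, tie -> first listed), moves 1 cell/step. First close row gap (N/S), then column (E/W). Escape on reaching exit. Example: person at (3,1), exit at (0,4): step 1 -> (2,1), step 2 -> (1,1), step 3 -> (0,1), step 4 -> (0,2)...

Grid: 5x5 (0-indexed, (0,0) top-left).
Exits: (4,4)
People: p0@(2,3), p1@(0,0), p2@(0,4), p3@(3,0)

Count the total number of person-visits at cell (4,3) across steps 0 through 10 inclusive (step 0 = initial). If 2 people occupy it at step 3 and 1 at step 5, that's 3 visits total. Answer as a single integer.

Answer: 3

Derivation:
Step 0: p0@(2,3) p1@(0,0) p2@(0,4) p3@(3,0) -> at (4,3): 0 [-], cum=0
Step 1: p0@(3,3) p1@(1,0) p2@(1,4) p3@(4,0) -> at (4,3): 0 [-], cum=0
Step 2: p0@(4,3) p1@(2,0) p2@(2,4) p3@(4,1) -> at (4,3): 1 [p0], cum=1
Step 3: p0@ESC p1@(3,0) p2@(3,4) p3@(4,2) -> at (4,3): 0 [-], cum=1
Step 4: p0@ESC p1@(4,0) p2@ESC p3@(4,3) -> at (4,3): 1 [p3], cum=2
Step 5: p0@ESC p1@(4,1) p2@ESC p3@ESC -> at (4,3): 0 [-], cum=2
Step 6: p0@ESC p1@(4,2) p2@ESC p3@ESC -> at (4,3): 0 [-], cum=2
Step 7: p0@ESC p1@(4,3) p2@ESC p3@ESC -> at (4,3): 1 [p1], cum=3
Step 8: p0@ESC p1@ESC p2@ESC p3@ESC -> at (4,3): 0 [-], cum=3
Total visits = 3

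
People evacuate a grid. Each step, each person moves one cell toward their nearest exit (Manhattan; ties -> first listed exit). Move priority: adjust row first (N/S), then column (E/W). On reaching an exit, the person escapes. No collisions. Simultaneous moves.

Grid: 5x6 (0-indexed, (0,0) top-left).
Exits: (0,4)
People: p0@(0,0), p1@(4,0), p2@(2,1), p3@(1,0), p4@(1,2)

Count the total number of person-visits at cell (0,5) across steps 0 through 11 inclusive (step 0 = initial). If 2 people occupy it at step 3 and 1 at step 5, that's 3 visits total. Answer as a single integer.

Answer: 0

Derivation:
Step 0: p0@(0,0) p1@(4,0) p2@(2,1) p3@(1,0) p4@(1,2) -> at (0,5): 0 [-], cum=0
Step 1: p0@(0,1) p1@(3,0) p2@(1,1) p3@(0,0) p4@(0,2) -> at (0,5): 0 [-], cum=0
Step 2: p0@(0,2) p1@(2,0) p2@(0,1) p3@(0,1) p4@(0,3) -> at (0,5): 0 [-], cum=0
Step 3: p0@(0,3) p1@(1,0) p2@(0,2) p3@(0,2) p4@ESC -> at (0,5): 0 [-], cum=0
Step 4: p0@ESC p1@(0,0) p2@(0,3) p3@(0,3) p4@ESC -> at (0,5): 0 [-], cum=0
Step 5: p0@ESC p1@(0,1) p2@ESC p3@ESC p4@ESC -> at (0,5): 0 [-], cum=0
Step 6: p0@ESC p1@(0,2) p2@ESC p3@ESC p4@ESC -> at (0,5): 0 [-], cum=0
Step 7: p0@ESC p1@(0,3) p2@ESC p3@ESC p4@ESC -> at (0,5): 0 [-], cum=0
Step 8: p0@ESC p1@ESC p2@ESC p3@ESC p4@ESC -> at (0,5): 0 [-], cum=0
Total visits = 0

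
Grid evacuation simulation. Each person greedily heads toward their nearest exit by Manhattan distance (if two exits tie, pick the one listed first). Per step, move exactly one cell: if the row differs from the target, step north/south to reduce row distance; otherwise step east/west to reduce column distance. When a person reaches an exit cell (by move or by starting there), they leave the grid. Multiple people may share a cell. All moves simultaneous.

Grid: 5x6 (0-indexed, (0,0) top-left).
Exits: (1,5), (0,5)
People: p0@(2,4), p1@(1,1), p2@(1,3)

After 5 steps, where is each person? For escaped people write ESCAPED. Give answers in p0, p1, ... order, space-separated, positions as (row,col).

Step 1: p0:(2,4)->(1,4) | p1:(1,1)->(1,2) | p2:(1,3)->(1,4)
Step 2: p0:(1,4)->(1,5)->EXIT | p1:(1,2)->(1,3) | p2:(1,4)->(1,5)->EXIT
Step 3: p0:escaped | p1:(1,3)->(1,4) | p2:escaped
Step 4: p0:escaped | p1:(1,4)->(1,5)->EXIT | p2:escaped

ESCAPED ESCAPED ESCAPED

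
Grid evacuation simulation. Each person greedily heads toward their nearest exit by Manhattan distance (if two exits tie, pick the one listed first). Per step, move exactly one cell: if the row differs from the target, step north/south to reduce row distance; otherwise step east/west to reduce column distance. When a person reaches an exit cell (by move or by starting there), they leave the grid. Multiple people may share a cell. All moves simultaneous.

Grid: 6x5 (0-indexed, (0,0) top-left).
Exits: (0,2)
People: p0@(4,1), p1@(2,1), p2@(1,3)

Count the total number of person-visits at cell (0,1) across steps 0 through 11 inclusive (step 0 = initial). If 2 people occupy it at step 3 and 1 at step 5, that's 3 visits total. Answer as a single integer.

Answer: 2

Derivation:
Step 0: p0@(4,1) p1@(2,1) p2@(1,3) -> at (0,1): 0 [-], cum=0
Step 1: p0@(3,1) p1@(1,1) p2@(0,3) -> at (0,1): 0 [-], cum=0
Step 2: p0@(2,1) p1@(0,1) p2@ESC -> at (0,1): 1 [p1], cum=1
Step 3: p0@(1,1) p1@ESC p2@ESC -> at (0,1): 0 [-], cum=1
Step 4: p0@(0,1) p1@ESC p2@ESC -> at (0,1): 1 [p0], cum=2
Step 5: p0@ESC p1@ESC p2@ESC -> at (0,1): 0 [-], cum=2
Total visits = 2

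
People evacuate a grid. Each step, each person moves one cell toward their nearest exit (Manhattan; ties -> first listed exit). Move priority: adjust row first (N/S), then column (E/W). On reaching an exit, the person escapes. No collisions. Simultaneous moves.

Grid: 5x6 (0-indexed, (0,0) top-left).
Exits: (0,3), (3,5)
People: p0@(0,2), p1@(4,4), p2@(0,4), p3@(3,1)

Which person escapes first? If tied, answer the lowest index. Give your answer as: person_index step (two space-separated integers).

Answer: 0 1

Derivation:
Step 1: p0:(0,2)->(0,3)->EXIT | p1:(4,4)->(3,4) | p2:(0,4)->(0,3)->EXIT | p3:(3,1)->(3,2)
Step 2: p0:escaped | p1:(3,4)->(3,5)->EXIT | p2:escaped | p3:(3,2)->(3,3)
Step 3: p0:escaped | p1:escaped | p2:escaped | p3:(3,3)->(3,4)
Step 4: p0:escaped | p1:escaped | p2:escaped | p3:(3,4)->(3,5)->EXIT
Exit steps: [1, 2, 1, 4]
First to escape: p0 at step 1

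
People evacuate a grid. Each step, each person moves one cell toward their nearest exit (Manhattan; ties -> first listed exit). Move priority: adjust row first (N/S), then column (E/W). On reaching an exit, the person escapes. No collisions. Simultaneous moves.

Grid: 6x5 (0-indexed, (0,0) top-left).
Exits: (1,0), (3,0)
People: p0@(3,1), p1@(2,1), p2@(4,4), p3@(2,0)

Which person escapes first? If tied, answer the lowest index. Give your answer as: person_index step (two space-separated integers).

Answer: 0 1

Derivation:
Step 1: p0:(3,1)->(3,0)->EXIT | p1:(2,1)->(1,1) | p2:(4,4)->(3,4) | p3:(2,0)->(1,0)->EXIT
Step 2: p0:escaped | p1:(1,1)->(1,0)->EXIT | p2:(3,4)->(3,3) | p3:escaped
Step 3: p0:escaped | p1:escaped | p2:(3,3)->(3,2) | p3:escaped
Step 4: p0:escaped | p1:escaped | p2:(3,2)->(3,1) | p3:escaped
Step 5: p0:escaped | p1:escaped | p2:(3,1)->(3,0)->EXIT | p3:escaped
Exit steps: [1, 2, 5, 1]
First to escape: p0 at step 1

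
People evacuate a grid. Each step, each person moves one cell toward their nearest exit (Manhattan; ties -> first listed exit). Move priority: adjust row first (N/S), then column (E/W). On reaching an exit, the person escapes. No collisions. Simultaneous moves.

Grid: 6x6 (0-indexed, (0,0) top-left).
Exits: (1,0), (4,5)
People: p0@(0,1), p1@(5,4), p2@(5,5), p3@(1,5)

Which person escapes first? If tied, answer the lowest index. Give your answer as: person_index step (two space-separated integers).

Step 1: p0:(0,1)->(1,1) | p1:(5,4)->(4,4) | p2:(5,5)->(4,5)->EXIT | p3:(1,5)->(2,5)
Step 2: p0:(1,1)->(1,0)->EXIT | p1:(4,4)->(4,5)->EXIT | p2:escaped | p3:(2,5)->(3,5)
Step 3: p0:escaped | p1:escaped | p2:escaped | p3:(3,5)->(4,5)->EXIT
Exit steps: [2, 2, 1, 3]
First to escape: p2 at step 1

Answer: 2 1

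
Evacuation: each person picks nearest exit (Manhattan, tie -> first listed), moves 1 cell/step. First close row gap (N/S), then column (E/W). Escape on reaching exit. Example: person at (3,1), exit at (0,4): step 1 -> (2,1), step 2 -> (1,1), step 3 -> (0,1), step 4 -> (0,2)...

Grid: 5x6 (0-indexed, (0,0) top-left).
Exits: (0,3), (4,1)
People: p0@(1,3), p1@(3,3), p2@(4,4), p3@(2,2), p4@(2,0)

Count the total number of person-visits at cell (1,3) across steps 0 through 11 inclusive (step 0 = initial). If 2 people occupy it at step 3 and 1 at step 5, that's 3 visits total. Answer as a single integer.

Answer: 2

Derivation:
Step 0: p0@(1,3) p1@(3,3) p2@(4,4) p3@(2,2) p4@(2,0) -> at (1,3): 1 [p0], cum=1
Step 1: p0@ESC p1@(2,3) p2@(4,3) p3@(1,2) p4@(3,0) -> at (1,3): 0 [-], cum=1
Step 2: p0@ESC p1@(1,3) p2@(4,2) p3@(0,2) p4@(4,0) -> at (1,3): 1 [p1], cum=2
Step 3: p0@ESC p1@ESC p2@ESC p3@ESC p4@ESC -> at (1,3): 0 [-], cum=2
Total visits = 2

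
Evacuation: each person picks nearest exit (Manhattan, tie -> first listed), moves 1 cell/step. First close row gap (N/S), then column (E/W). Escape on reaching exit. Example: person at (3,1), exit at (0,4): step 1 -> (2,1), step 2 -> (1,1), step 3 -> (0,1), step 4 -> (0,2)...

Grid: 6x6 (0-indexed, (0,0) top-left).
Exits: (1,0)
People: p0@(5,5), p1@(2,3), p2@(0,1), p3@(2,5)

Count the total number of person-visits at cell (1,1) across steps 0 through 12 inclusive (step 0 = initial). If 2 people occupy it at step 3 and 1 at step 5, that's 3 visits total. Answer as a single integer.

Step 0: p0@(5,5) p1@(2,3) p2@(0,1) p3@(2,5) -> at (1,1): 0 [-], cum=0
Step 1: p0@(4,5) p1@(1,3) p2@(1,1) p3@(1,5) -> at (1,1): 1 [p2], cum=1
Step 2: p0@(3,5) p1@(1,2) p2@ESC p3@(1,4) -> at (1,1): 0 [-], cum=1
Step 3: p0@(2,5) p1@(1,1) p2@ESC p3@(1,3) -> at (1,1): 1 [p1], cum=2
Step 4: p0@(1,5) p1@ESC p2@ESC p3@(1,2) -> at (1,1): 0 [-], cum=2
Step 5: p0@(1,4) p1@ESC p2@ESC p3@(1,1) -> at (1,1): 1 [p3], cum=3
Step 6: p0@(1,3) p1@ESC p2@ESC p3@ESC -> at (1,1): 0 [-], cum=3
Step 7: p0@(1,2) p1@ESC p2@ESC p3@ESC -> at (1,1): 0 [-], cum=3
Step 8: p0@(1,1) p1@ESC p2@ESC p3@ESC -> at (1,1): 1 [p0], cum=4
Step 9: p0@ESC p1@ESC p2@ESC p3@ESC -> at (1,1): 0 [-], cum=4
Total visits = 4

Answer: 4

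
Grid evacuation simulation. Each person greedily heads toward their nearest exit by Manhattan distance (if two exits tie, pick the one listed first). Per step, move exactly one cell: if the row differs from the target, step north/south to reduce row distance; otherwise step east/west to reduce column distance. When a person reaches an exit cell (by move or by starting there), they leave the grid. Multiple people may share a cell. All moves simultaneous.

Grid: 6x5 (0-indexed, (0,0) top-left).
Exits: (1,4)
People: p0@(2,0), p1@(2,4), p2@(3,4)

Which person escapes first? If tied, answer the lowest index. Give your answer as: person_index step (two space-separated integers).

Step 1: p0:(2,0)->(1,0) | p1:(2,4)->(1,4)->EXIT | p2:(3,4)->(2,4)
Step 2: p0:(1,0)->(1,1) | p1:escaped | p2:(2,4)->(1,4)->EXIT
Step 3: p0:(1,1)->(1,2) | p1:escaped | p2:escaped
Step 4: p0:(1,2)->(1,3) | p1:escaped | p2:escaped
Step 5: p0:(1,3)->(1,4)->EXIT | p1:escaped | p2:escaped
Exit steps: [5, 1, 2]
First to escape: p1 at step 1

Answer: 1 1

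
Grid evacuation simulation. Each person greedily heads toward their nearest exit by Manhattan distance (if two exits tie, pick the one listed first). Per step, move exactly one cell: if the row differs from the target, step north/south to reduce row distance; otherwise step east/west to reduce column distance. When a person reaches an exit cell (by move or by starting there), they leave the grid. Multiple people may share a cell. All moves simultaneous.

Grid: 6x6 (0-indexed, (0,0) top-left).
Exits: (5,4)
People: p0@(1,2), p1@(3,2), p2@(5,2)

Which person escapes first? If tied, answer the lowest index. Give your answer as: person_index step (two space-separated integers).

Answer: 2 2

Derivation:
Step 1: p0:(1,2)->(2,2) | p1:(3,2)->(4,2) | p2:(5,2)->(5,3)
Step 2: p0:(2,2)->(3,2) | p1:(4,2)->(5,2) | p2:(5,3)->(5,4)->EXIT
Step 3: p0:(3,2)->(4,2) | p1:(5,2)->(5,3) | p2:escaped
Step 4: p0:(4,2)->(5,2) | p1:(5,3)->(5,4)->EXIT | p2:escaped
Step 5: p0:(5,2)->(5,3) | p1:escaped | p2:escaped
Step 6: p0:(5,3)->(5,4)->EXIT | p1:escaped | p2:escaped
Exit steps: [6, 4, 2]
First to escape: p2 at step 2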